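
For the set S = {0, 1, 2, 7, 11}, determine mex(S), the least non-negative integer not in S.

3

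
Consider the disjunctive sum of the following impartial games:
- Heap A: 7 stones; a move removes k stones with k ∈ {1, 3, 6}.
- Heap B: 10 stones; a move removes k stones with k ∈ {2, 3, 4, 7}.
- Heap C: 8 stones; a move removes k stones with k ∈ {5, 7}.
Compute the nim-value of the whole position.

Build the Grundy sequence for heap A with g(k) = mex{g(k−s) : s ∈ {1, 3, 6}, s ≤ k}:
k:     0  1  2  3  4  5  6  7
g(k):  0  1  0  1  0  1  2  3
So g(7) = 3.
Grundy values for heap B (subtraction set {2, 3, 4, 7}):
g(0) = mex{} = 0
g(1) = mex{} = 0
g(2) = mex{0} = 1
g(3) = mex{0} = 1
g(4) = mex{0,1} = 2
g(5) = mex{0,1} = 2
g(6) = mex{1,2} = 0
g(7) = mex{0,1,2} = 3
g(8) = mex{0,2} = 1
g(9) = mex{0,1,2,3} = 4
g(10) = mex{0,1,3} = 2
So g(10) = 2.
Build the Grundy sequence for heap C with g(k) = mex{g(k−s) : s ∈ {5, 7}, s ≤ k}:
k:     0  1  2  3  4  5  6  7  8
g(k):  0  0  0  0  0  1  1  1  1
So g(8) = 1.
The value of a disjunctive sum is the nim-sum of the parts.
Combined value = 3 XOR 2 XOR 1 = 0.

0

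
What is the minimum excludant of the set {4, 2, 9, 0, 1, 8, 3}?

The values 0, 1, 2, 3, 4 are all present; 5 is the first non-negative integer missing from the set.

5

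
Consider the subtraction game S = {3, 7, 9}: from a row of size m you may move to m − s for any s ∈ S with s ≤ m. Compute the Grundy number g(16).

Build the Grundy sequence with g(k) = mex{g(k−s) : s ∈ {3, 7, 9}, s ≤ k}:
k:     0  1  2  3  4  5  6  7  8  9 10 11 12 13 14 15 16
g(k):  0  0  0  1  1  1  0  2  2  1  3  3  0  2  0  1  0
So g(16) = 0.

0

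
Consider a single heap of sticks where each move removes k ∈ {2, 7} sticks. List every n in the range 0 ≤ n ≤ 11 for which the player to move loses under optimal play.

Compute g(0), g(1), … for moves {2, 7}:
g(0) = mex{} = 0
g(1) = mex{} = 0
g(2) = mex{0} = 1
g(3) = mex{0} = 1
g(4) = mex{1} = 0
g(5) = mex{1} = 0
g(6) = mex{0} = 1
g(7) = mex{0} = 1
g(8) = mex{0,1} = 2
g(9) = mex{1} = 0
g(10) = mex{1,2} = 0
g(11) = mex{0} = 1
The P-positions (g = 0) in 0..11 are 0, 1, 4, 5, 9, 10.

0, 1, 4, 5, 9, 10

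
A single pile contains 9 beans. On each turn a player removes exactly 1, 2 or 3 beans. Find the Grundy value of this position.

1

Build the Grundy sequence with g(k) = mex{g(k−s) : s ∈ {1, 2, 3}, s ≤ k}:
k:     0  1  2  3  4  5  6  7  8  9
g(k):  0  1  2  3  0  1  2  3  0  1
So g(9) = 1.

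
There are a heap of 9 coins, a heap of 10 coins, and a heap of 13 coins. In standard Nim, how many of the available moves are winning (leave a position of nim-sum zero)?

3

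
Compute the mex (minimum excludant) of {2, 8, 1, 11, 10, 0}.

3

The values 0, 1, 2 are all present; 3 is the first non-negative integer missing from the set.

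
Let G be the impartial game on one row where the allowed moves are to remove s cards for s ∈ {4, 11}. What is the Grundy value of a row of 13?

1

Compute g(0), g(1), … for moves {4, 11}:
k:     0  1  2  3  4  5  6  7  8  9 10 11 12 13
g(k):  0  0  0  0  1  1  1  1  0  0  0  2  1  1
So g(13) = 1.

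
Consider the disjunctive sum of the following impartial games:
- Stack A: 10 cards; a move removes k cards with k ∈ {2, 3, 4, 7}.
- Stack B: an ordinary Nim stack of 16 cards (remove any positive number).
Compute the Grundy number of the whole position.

18

For stack A, compute g(0), g(1), … with moves {2, 3, 4, 7}:
g(0) = mex{} = 0
g(1) = mex{} = 0
g(2) = mex{0} = 1
g(3) = mex{0} = 1
g(4) = mex{0,1} = 2
g(5) = mex{0,1} = 2
g(6) = mex{1,2} = 0
g(7) = mex{0,1,2} = 3
g(8) = mex{0,2} = 1
g(9) = mex{0,1,2,3} = 4
g(10) = mex{0,1,3} = 2
So g(10) = 2.
Stack B is a plain Nim stack of size 16, so its Grundy value is 16.
The value of a disjunctive sum is the nim-sum of the parts.
Combined value = 2 XOR 16 = 18.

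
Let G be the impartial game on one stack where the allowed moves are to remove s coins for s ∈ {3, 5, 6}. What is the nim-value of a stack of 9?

0

Grundy values for subtraction set {3, 5, 6}:
k:     0  1  2  3  4  5  6  7  8  9
g(k):  0  0  0  1  1  1  2  2  2  0
So g(9) = 0.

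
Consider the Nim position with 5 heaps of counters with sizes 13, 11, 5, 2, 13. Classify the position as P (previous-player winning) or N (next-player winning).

Compute the nim-sum pairwise:
13 ⊕ 11 = 6
6 ⊕ 5 = 3
3 ⊕ 2 = 1
1 ⊕ 13 = 12
The nim-sum is 12 ≠ 0, so this is an N-position: the player to move can win.

N-position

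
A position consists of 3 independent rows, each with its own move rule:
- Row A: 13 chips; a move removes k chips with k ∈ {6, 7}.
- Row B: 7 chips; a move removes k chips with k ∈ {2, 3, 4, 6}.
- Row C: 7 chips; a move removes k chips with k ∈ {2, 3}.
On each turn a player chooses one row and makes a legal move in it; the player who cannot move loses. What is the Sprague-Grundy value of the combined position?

2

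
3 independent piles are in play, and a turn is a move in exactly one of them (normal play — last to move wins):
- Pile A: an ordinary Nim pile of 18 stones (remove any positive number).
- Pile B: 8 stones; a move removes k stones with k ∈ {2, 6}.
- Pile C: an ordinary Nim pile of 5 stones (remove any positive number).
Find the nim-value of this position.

23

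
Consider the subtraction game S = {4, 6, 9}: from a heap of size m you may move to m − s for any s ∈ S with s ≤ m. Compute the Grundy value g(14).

0

Build the Grundy sequence with g(k) = mex{g(k−s) : s ∈ {4, 6, 9}, s ≤ k}:
k:     0  1  2  3  4  5  6  7  8  9 10 11 12 13 14
g(k):  0  0  0  0  1  1  1  1  2  2  2  2  3  0  0
So g(14) = 0.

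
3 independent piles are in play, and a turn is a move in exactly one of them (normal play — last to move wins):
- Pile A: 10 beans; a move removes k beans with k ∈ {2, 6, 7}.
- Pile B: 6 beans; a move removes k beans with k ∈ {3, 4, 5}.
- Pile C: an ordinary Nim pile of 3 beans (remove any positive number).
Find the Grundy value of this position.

2

Grundy values for pile A (subtraction set {2, 6, 7}):
g(0) = mex{} = 0
g(1) = mex{} = 0
g(2) = mex{0} = 1
g(3) = mex{0} = 1
g(4) = mex{1} = 0
g(5) = mex{1} = 0
g(6) = mex{0} = 1
g(7) = mex{0} = 1
g(8) = mex{0,1} = 2
g(9) = mex{1} = 0
g(10) = mex{0,1,2} = 3
So g(10) = 3.
Grundy values for pile B (subtraction set {3, 4, 5}):
g(0) = mex{} = 0
g(1) = mex{} = 0
g(2) = mex{} = 0
g(3) = mex{0} = 1
g(4) = mex{0} = 1
g(5) = mex{0} = 1
g(6) = mex{0,1} = 2
So g(6) = 2.
Pile C is a plain Nim pile of size 3, so its Grundy value is 3.
By the Sprague-Grundy theorem, the Grundy value of a sum of independent games is the XOR of the component values.
Combined value = 3 XOR 2 XOR 3 = 2.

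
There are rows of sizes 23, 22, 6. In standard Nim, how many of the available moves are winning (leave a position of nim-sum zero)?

Nim-sum: 23 ^ 22 ^ 6 = 7.
The overall nim-sum is X = 7. A row of size p has a winning move iff p XOR X < p (reduce it to p XOR X).
  23: 23 XOR 7 = 16 < 23 — winning move (to 16).
  22: 22 XOR 7 = 17 < 22 — winning move (to 17).
  6: 6 XOR 7 = 1 < 6 — winning move (to 1).
That gives 3 winning moves.

3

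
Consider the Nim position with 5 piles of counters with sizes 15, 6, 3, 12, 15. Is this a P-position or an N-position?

Compute the nim-sum pairwise:
15 XOR 6 = 9
9 XOR 3 = 10
10 XOR 12 = 6
6 XOR 15 = 9
The nim-sum is 9 ≠ 0, so this is an N-position: the player to move can win.

N-position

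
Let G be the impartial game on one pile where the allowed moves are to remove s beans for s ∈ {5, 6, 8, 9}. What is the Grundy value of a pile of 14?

0

Build the Grundy sequence with g(k) = mex{g(k−s) : s ∈ {5, 6, 8, 9}, s ≤ k}:
g(0) = mex{} = 0
g(1) = mex{} = 0
g(2) = mex{} = 0
g(3) = mex{} = 0
g(4) = mex{} = 0
g(5) = mex{0} = 1
g(6) = mex{0} = 1
g(7) = mex{0} = 1
g(8) = mex{0} = 1
g(9) = mex{0} = 1
g(10) = mex{0,1} = 2
g(11) = mex{0,1} = 2
g(12) = mex{0,1} = 2
g(13) = mex{0,1} = 2
g(14) = mex{1} = 0
So g(14) = 0.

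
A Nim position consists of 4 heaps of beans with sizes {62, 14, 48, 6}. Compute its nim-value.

Nim-sum: 62 XOR 14 XOR 48 XOR 6 = 6.

6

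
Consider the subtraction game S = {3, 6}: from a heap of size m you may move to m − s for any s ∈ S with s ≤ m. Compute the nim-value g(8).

2

Grundy values for subtraction set {3, 6}:
k:     0  1  2  3  4  5  6  7  8
g(k):  0  0  0  1  1  1  2  2  2
So g(8) = 2.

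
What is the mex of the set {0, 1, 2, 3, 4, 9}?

The values 0, 1, 2, 3, 4 are all present; 5 is the first non-negative integer missing from the set.

5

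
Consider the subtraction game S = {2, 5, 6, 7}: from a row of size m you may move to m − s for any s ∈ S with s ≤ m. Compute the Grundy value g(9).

Compute g(0), g(1), … for moves {2, 5, 6, 7}:
g(0) = mex{} = 0
g(1) = mex{} = 0
g(2) = mex{0} = 1
g(3) = mex{0} = 1
g(4) = mex{1} = 0
g(5) = mex{0,1} = 2
g(6) = mex{0} = 1
g(7) = mex{0,1,2} = 3
g(8) = mex{0,1} = 2
g(9) = mex{0,1,3} = 2
So g(9) = 2.

2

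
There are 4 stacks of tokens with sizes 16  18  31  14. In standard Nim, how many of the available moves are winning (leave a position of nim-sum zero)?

Nim-sum: 16 ^ 18 ^ 31 ^ 14 = 19.
The overall nim-sum is X = 19. A stack of size p has a winning move iff p XOR X < p (reduce it to p XOR X).
  16: 16 XOR 19 = 3 < 16 — winning move (to 3).
  18: 18 XOR 19 = 1 < 18 — winning move (to 1).
  31: 31 XOR 19 = 12 < 31 — winning move (to 12).
  14: 14 XOR 19 = 29 ≥ 14 — no move.
That gives 3 winning moves.

3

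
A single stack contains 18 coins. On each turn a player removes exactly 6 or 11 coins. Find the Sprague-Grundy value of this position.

Compute g(0), g(1), … for moves {6, 11}:
k:     0  1  2  3  4  5  6  7  8  9 10 11 12 13 14 15 16 17 18
g(k):  0  0  0  0  0  0  1  1  1  1  1  1  2  2  2  2  2  0  0
So g(18) = 0.

0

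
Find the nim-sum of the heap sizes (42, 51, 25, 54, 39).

17

Bitwise XOR of the heap sizes:
  101010  (42)
  110011  (51)
  011001  (25)
  110110  (54)
  100111  (39)
  ------
  010001  (17)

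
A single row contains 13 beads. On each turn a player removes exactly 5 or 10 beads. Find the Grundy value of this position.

2

Compute g(0), g(1), … for moves {5, 10}:
k:     0  1  2  3  4  5  6  7  8  9 10 11 12 13
g(k):  0  0  0  0  0  1  1  1  1  1  2  2  2  2
So g(13) = 2.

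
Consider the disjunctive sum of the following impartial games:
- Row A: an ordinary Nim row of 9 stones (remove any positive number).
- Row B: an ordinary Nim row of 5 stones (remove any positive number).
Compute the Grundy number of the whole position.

Row A is a plain Nim row of size 9, so its Grundy value is 9.
Row B is a plain Nim row of size 5, so its Grundy value is 5.
By the Sprague-Grundy theorem, the Grundy value of a sum of independent games is the XOR of the component values.
Combined value = 9 XOR 5 = 12.

12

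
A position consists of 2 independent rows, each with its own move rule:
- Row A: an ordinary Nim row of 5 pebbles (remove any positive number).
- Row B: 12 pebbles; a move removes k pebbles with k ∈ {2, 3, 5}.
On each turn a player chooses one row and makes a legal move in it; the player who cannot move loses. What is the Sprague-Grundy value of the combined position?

7

Row A is a plain Nim row of size 5, so its Grundy value is 5.
Build the Grundy sequence for row B with g(k) = mex{g(k−s) : s ∈ {2, 3, 5}, s ≤ k}:
k:     0  1  2  3  4  5  6  7  8  9 10 11 12
g(k):  0  0  1  1  2  2  3  0  0  1  1  2  2
So g(12) = 2.
By the Sprague-Grundy theorem, the Grundy value of a sum of independent games is the XOR of the component values.
Combined value = 5 ⊕ 2 = 7.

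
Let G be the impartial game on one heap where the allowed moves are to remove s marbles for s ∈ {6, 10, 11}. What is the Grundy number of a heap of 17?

0

Build the Grundy sequence with g(k) = mex{g(k−s) : s ∈ {6, 10, 11}, s ≤ k}:
k:     0  1  2  3  4  5  6  7  8  9 10 11 12 13 14 15 16 17
g(k):  0  0  0  0  0  0  1  1  1  1  1  1  2  2  2  2  2  0
So g(17) = 0.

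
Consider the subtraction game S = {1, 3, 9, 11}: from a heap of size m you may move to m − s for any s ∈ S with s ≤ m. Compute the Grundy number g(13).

Compute g(0), g(1), … for moves {1, 3, 9, 11}:
k:     0  1  2  3  4  5  6  7  8  9 10 11 12 13
g(k):  0  1  0  1  0  1  0  1  0  1  0  1  0  1
So g(13) = 1.

1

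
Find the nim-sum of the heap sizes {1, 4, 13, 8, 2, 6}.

Compute the nim-sum pairwise:
1 XOR 4 = 5
5 XOR 13 = 8
8 XOR 8 = 0
0 XOR 2 = 2
2 XOR 6 = 4

4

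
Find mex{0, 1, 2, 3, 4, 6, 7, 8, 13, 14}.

5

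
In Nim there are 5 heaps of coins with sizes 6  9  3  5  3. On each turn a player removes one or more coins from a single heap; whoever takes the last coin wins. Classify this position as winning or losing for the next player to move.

Compute the nim-sum pairwise:
6 ⊕ 9 = 15
15 ⊕ 3 = 12
12 ⊕ 5 = 9
9 ⊕ 3 = 10
The nim-sum is 10 ≠ 0, so this is an N-position: the player to move can win.

Winning position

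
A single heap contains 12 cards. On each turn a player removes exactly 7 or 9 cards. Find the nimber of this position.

1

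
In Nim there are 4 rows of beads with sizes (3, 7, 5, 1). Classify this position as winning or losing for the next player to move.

Nim-sum: 3 ⊕ 7 ⊕ 5 ⊕ 1 = 0.
The nim-sum is 0, so this is a P-position: the player to move is in a losing position under optimal play.

Losing position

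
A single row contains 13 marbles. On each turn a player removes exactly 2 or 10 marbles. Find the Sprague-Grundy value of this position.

0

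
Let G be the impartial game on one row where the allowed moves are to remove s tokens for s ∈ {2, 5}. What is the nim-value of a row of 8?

0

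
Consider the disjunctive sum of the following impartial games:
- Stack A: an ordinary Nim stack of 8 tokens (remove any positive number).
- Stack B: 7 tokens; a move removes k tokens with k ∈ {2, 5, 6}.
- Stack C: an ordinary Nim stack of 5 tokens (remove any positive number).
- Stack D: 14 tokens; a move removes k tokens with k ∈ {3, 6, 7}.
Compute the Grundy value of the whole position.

15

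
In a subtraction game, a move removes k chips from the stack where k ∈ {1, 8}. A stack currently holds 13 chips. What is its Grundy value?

0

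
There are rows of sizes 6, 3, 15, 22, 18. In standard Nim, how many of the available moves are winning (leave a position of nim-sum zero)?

1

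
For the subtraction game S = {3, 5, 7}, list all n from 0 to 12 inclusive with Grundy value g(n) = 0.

0, 1, 2, 10, 11, 12

Build the Grundy sequence with g(k) = mex{g(k−s) : s ∈ {3, 5, 7}, s ≤ k}:
g(0) = mex{} = 0
g(1) = mex{} = 0
g(2) = mex{} = 0
g(3) = mex{0} = 1
g(4) = mex{0} = 1
g(5) = mex{0} = 1
g(6) = mex{0,1} = 2
g(7) = mex{0,1} = 2
g(8) = mex{0,1} = 2
g(9) = mex{0,1,2} = 3
g(10) = mex{1,2} = 0
g(11) = mex{1,2} = 0
g(12) = mex{1,2,3} = 0
The P-positions (g = 0) in 0..12 are 0, 1, 2, 10, 11, 12.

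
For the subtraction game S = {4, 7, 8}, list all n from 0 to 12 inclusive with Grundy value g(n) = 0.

Build the Grundy sequence with g(k) = mex{g(k−s) : s ∈ {4, 7, 8}, s ≤ k}:
g(0) = mex{} = 0
g(1) = mex{} = 0
g(2) = mex{} = 0
g(3) = mex{} = 0
g(4) = mex{0} = 1
g(5) = mex{0} = 1
g(6) = mex{0} = 1
g(7) = mex{0} = 1
g(8) = mex{0,1} = 2
g(9) = mex{0,1} = 2
g(10) = mex{0,1} = 2
g(11) = mex{0,1} = 2
g(12) = mex{1,2} = 0
The P-positions (g = 0) in 0..12 are 0, 1, 2, 3, 12.

0, 1, 2, 3, 12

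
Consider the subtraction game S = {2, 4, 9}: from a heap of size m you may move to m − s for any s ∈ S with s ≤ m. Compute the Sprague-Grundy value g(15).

Build the Grundy sequence with g(k) = mex{g(k−s) : s ∈ {2, 4, 9}, s ≤ k}:
k:     0  1  2  3  4  5  6  7  8  9 10 11 12 13 14 15
g(k):  0  0  1  1  2  2  0  0  1  1  2  2  0  0  1  1
So g(15) = 1.

1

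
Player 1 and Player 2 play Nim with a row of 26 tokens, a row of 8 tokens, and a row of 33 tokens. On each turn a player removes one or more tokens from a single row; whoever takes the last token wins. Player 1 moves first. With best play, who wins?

Nim-sum: 26 ^ 8 ^ 33 = 51.
The nim-sum is 51 ≠ 0, so this is an N-position: the player to move can win; Player 1 has a winning move.

Player 1 wins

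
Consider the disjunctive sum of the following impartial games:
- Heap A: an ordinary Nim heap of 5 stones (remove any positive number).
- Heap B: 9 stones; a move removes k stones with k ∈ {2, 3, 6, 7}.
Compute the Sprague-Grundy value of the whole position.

Heap A is a plain Nim heap of size 5, so its Grundy value is 5.
For heap B, compute g(0), g(1), … with moves {2, 3, 6, 7}:
k:     0  1  2  3  4  5  6  7  8  9
g(k):  0  0  1  1  2  0  3  1  2  0
So g(9) = 0.
The value of a disjunctive sum is the nim-sum of the parts.
Combined value = 5 ⊕ 0 = 5.

5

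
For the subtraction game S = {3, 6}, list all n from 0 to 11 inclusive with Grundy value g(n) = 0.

0, 1, 2, 9, 10, 11

Build the Grundy sequence with g(k) = mex{g(k−s) : s ∈ {3, 6}, s ≤ k}:
k:     0  1  2  3  4  5  6  7  8  9 10 11
g(k):  0  0  0  1  1  1  2  2  2  0  0  0
The P-positions (g = 0) in 0..11 are 0, 1, 2, 9, 10, 11.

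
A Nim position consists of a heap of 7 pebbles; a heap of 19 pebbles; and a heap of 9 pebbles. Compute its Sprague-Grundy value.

Compute the nim-sum pairwise:
7 ⊕ 19 = 20
20 ⊕ 9 = 29

29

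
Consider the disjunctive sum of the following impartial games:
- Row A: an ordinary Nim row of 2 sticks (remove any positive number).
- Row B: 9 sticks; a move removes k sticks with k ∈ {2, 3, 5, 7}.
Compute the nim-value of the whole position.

2

Row A is a plain Nim row of size 2, so its Grundy value is 2.
Build the Grundy sequence for row B with g(k) = mex{g(k−s) : s ∈ {2, 3, 5, 7}, s ≤ k}:
k:     0  1  2  3  4  5  6  7  8  9
g(k):  0  0  1  1  2  2  3  3  4  0
So g(9) = 0.
By the Sprague-Grundy theorem, the Grundy value of a sum of independent games is the XOR of the component values.
Combined value = 2 XOR 0 = 2.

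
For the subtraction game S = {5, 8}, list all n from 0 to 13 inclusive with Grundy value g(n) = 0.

Build the Grundy sequence with g(k) = mex{g(k−s) : s ∈ {5, 8}, s ≤ k}:
k:     0  1  2  3  4  5  6  7  8  9 10 11 12 13
g(k):  0  0  0  0  0  1  1  1  1  1  2  2  2  0
The P-positions (g = 0) in 0..13 are 0, 1, 2, 3, 4, 13.

0, 1, 2, 3, 4, 13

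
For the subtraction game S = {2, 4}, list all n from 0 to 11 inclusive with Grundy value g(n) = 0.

0, 1, 6, 7

Build the Grundy sequence with g(k) = mex{g(k−s) : s ∈ {2, 4}, s ≤ k}:
k:     0  1  2  3  4  5  6  7  8  9 10 11
g(k):  0  0  1  1  2  2  0  0  1  1  2  2
The P-positions (g = 0) in 0..11 are 0, 1, 6, 7.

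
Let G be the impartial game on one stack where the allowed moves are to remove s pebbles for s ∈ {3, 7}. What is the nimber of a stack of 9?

1

Build the Grundy sequence with g(k) = mex{g(k−s) : s ∈ {3, 7}, s ≤ k}:
k:     0  1  2  3  4  5  6  7  8  9
g(k):  0  0  0  1  1  1  0  2  2  1
So g(9) = 1.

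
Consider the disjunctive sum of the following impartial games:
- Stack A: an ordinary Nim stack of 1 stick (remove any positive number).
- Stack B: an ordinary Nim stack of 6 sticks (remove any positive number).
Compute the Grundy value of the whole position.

7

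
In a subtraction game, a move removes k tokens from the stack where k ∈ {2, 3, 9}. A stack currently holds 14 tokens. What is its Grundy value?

1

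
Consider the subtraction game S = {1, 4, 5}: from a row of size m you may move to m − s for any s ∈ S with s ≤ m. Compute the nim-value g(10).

0

Compute g(0), g(1), … for moves {1, 4, 5}:
g(0) = mex{} = 0
g(1) = mex{0} = 1
g(2) = mex{1} = 0
g(3) = mex{0} = 1
g(4) = mex{0,1} = 2
g(5) = mex{0,1,2} = 3
g(6) = mex{0,1,3} = 2
g(7) = mex{0,1,2} = 3
g(8) = mex{1,2,3} = 0
g(9) = mex{0,2,3} = 1
g(10) = mex{1,2,3} = 0
So g(10) = 0.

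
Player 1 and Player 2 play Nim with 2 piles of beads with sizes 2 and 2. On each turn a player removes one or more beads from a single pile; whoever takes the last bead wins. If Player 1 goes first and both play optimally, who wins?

Bitwise XOR of the heap sizes:
  10  (2)
  10  (2)
  --
  00  (0)
The nim-sum is 0, so this is a P-position: the player to move is in a losing position under optimal play; Player 1 is about to move from it and so loses — Player 2 wins.

Player 2 wins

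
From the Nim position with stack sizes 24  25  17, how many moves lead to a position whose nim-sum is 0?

Write each in binary and XOR column by column:
  11000  (24)
  11001  (25)
  10001  (17)
  -----
  10000  (16)
The overall nim-sum is X = 16. A stack of size p has a winning move iff p XOR X < p (reduce it to p XOR X).
  24: 24 XOR 16 = 8 < 24 — winning move (to 8).
  25: 25 XOR 16 = 9 < 25 — winning move (to 9).
  17: 17 XOR 16 = 1 < 17 — winning move (to 1).
That gives 3 winning moves.

3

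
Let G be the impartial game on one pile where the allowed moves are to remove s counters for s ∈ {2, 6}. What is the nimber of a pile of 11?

Grundy values for subtraction set {2, 6}:
g(0) = mex{} = 0
g(1) = mex{} = 0
g(2) = mex{0} = 1
g(3) = mex{0} = 1
g(4) = mex{1} = 0
g(5) = mex{1} = 0
g(6) = mex{0} = 1
g(7) = mex{0} = 1
g(8) = mex{1} = 0
g(9) = mex{1} = 0
g(10) = mex{0} = 1
g(11) = mex{0} = 1
So g(11) = 1.

1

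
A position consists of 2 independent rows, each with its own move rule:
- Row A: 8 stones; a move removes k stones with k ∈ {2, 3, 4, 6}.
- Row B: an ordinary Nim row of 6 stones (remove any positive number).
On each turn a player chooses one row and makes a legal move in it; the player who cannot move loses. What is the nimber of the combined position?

6

Build the Grundy sequence for row A with g(k) = mex{g(k−s) : s ∈ {2, 3, 4, 6}, s ≤ k}:
g(0) = mex{} = 0
g(1) = mex{} = 0
g(2) = mex{0} = 1
g(3) = mex{0} = 1
g(4) = mex{0,1} = 2
g(5) = mex{0,1} = 2
g(6) = mex{0,1,2} = 3
g(7) = mex{0,1,2} = 3
g(8) = mex{1,2,3} = 0
So g(8) = 0.
Row B is a plain Nim row of size 6, so its Grundy value is 6.
By the Sprague-Grundy theorem, the Grundy value of a sum of independent games is the XOR of the component values.
Combined value = 0 ⊕ 6 = 6.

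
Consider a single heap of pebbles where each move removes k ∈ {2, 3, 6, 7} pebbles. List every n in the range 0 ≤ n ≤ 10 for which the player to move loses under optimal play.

0, 1, 5, 9, 10

Grundy values for subtraction set {2, 3, 6, 7}:
k:     0  1  2  3  4  5  6  7  8  9 10
g(k):  0  0  1  1  2  0  3  1  2  0  0
The P-positions (g = 0) in 0..10 are 0, 1, 5, 9, 10.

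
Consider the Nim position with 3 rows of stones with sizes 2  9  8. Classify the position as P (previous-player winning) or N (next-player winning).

Write each in binary and XOR column by column:
  0010  (2)
  1001  (9)
  1000  (8)
  ----
  0011  (3)
The nim-sum is 3 ≠ 0, so this is an N-position: the player to move can win.

N-position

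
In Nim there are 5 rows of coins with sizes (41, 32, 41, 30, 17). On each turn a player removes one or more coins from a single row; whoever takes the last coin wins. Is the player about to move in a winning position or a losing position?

Winning position

Write each in binary and XOR column by column:
  101001  (41)
  100000  (32)
  101001  (41)
  011110  (30)
  010001  (17)
  ------
  101111  (47)
The nim-sum is 47 ≠ 0, so this is an N-position: the player to move can win.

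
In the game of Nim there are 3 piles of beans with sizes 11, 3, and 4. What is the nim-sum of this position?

Compute the nim-sum pairwise:
11 ^ 3 = 8
8 ^ 4 = 12

12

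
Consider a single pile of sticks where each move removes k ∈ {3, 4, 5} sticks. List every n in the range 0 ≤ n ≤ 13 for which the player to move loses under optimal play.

0, 1, 2, 8, 9, 10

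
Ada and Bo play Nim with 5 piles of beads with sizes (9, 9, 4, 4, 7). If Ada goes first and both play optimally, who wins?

Ada wins

Compute the nim-sum pairwise:
9 ⊕ 9 = 0
0 ⊕ 4 = 4
4 ⊕ 4 = 0
0 ⊕ 7 = 7
The nim-sum is 7 ≠ 0, so this is an N-position: the player to move can win; Ada has a winning move.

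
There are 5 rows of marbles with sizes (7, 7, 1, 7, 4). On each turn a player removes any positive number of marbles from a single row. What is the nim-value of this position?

2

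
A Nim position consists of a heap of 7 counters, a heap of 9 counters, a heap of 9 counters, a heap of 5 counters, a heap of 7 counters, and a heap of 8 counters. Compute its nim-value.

13

Nim-sum: 7 XOR 9 XOR 9 XOR 5 XOR 7 XOR 8 = 13.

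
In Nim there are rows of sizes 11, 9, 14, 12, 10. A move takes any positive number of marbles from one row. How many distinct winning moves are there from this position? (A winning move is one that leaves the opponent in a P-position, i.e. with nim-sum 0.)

5

Compute the nim-sum pairwise:
11 ⊕ 9 = 2
2 ⊕ 14 = 12
12 ⊕ 12 = 0
0 ⊕ 10 = 10
The overall nim-sum is X = 10. A row of size p has a winning move iff p XOR X < p (reduce it to p XOR X).
  11: 11 XOR 10 = 1 < 11 — winning move (to 1).
  9: 9 XOR 10 = 3 < 9 — winning move (to 3).
  14: 14 XOR 10 = 4 < 14 — winning move (to 4).
  12: 12 XOR 10 = 6 < 12 — winning move (to 6).
  10: 10 XOR 10 = 0 < 10 — winning move (to 0).
That gives 5 winning moves.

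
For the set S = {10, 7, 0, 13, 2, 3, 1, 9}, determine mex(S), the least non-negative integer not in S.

4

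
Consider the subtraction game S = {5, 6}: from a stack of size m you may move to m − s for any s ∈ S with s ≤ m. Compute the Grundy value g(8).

Build the Grundy sequence with g(k) = mex{g(k−s) : s ∈ {5, 6}, s ≤ k}:
g(0) = mex{} = 0
g(1) = mex{} = 0
g(2) = mex{} = 0
g(3) = mex{} = 0
g(4) = mex{} = 0
g(5) = mex{0} = 1
g(6) = mex{0} = 1
g(7) = mex{0} = 1
g(8) = mex{0} = 1
So g(8) = 1.

1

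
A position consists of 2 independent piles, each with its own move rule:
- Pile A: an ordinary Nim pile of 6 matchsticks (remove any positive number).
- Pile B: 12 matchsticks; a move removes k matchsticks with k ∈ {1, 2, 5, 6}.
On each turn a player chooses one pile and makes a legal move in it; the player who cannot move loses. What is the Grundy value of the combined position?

Pile A is a plain Nim pile of size 6, so its Grundy value is 6.
Grundy values for pile B (subtraction set {1, 2, 5, 6}):
k:     0  1  2  3  4  5  6  7  8  9 10 11 12
g(k):  0  1  2  0  1  2  3  0  1  2  0  1  2
So g(12) = 2.
The value of a disjunctive sum is the nim-sum of the parts.
Combined value = 6 XOR 2 = 4.

4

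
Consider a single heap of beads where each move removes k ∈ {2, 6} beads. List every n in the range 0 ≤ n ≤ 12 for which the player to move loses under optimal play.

0, 1, 4, 5, 8, 9, 12

Grundy values for subtraction set {2, 6}:
g(0) = mex{} = 0
g(1) = mex{} = 0
g(2) = mex{0} = 1
g(3) = mex{0} = 1
g(4) = mex{1} = 0
g(5) = mex{1} = 0
g(6) = mex{0} = 1
g(7) = mex{0} = 1
g(8) = mex{1} = 0
g(9) = mex{1} = 0
g(10) = mex{0} = 1
g(11) = mex{0} = 1
g(12) = mex{1} = 0
The P-positions (g = 0) in 0..12 are 0, 1, 4, 5, 8, 9, 12.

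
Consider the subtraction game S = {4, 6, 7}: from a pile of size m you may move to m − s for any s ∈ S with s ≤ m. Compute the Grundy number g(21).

Compute g(0), g(1), … for moves {4, 6, 7}:
k:     0  1  2  3  4  5  6  7  8  9 10 11 12 13 14 15 16 17 18 19 20 21
g(k):  0  0  0  0  1  1  1  1  2  2  2  0  0  0  0  1  1  1  1  2  2  2
So g(21) = 2.

2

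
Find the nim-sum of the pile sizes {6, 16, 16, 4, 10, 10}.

2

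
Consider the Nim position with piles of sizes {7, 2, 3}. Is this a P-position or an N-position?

N-position

Compute the nim-sum pairwise:
7 ^ 2 = 5
5 ^ 3 = 6
The nim-sum is 6 ≠ 0, so this is an N-position: the player to move can win.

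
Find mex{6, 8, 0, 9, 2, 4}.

1

0 is in the set but 1 is not, so the mex is 1.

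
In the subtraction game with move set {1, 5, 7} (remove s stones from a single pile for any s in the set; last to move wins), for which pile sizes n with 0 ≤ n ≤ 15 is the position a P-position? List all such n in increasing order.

0, 2, 4, 6, 8, 10, 12, 14

Grundy values for subtraction set {1, 5, 7}:
k:     0  1  2  3  4  5  6  7  8  9 10 11 12 13 14 15
g(k):  0  1  0  1  0  1  0  1  0  1  0  1  0  1  0  1
The P-positions (g = 0) in 0..15 are 0, 2, 4, 6, 8, 10, 12, 14.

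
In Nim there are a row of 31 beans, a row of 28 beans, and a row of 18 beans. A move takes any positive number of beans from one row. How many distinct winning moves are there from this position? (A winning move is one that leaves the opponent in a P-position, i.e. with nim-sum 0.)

3

Bitwise XOR of the heap sizes:
  11111  (31)
  11100  (28)
  10010  (18)
  -----
  10001  (17)
The overall nim-sum is X = 17. A row of size p has a winning move iff p XOR X < p (reduce it to p XOR X).
  31: 31 XOR 17 = 14 < 31 — winning move (to 14).
  28: 28 XOR 17 = 13 < 28 — winning move (to 13).
  18: 18 XOR 17 = 3 < 18 — winning move (to 3).
That gives 3 winning moves.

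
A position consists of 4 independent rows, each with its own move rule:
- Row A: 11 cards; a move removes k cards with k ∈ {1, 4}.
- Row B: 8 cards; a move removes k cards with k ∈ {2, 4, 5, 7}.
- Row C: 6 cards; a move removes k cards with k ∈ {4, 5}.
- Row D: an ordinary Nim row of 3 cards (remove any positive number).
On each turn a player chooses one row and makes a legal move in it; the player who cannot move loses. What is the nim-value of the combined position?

7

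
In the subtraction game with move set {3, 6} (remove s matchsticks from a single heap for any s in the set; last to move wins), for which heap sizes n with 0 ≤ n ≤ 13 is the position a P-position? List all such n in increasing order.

Build the Grundy sequence with g(k) = mex{g(k−s) : s ∈ {3, 6}, s ≤ k}:
g(0) = mex{} = 0
g(1) = mex{} = 0
g(2) = mex{} = 0
g(3) = mex{0} = 1
g(4) = mex{0} = 1
g(5) = mex{0} = 1
g(6) = mex{0,1} = 2
g(7) = mex{0,1} = 2
g(8) = mex{0,1} = 2
g(9) = mex{1,2} = 0
g(10) = mex{1,2} = 0
g(11) = mex{1,2} = 0
g(12) = mex{0,2} = 1
g(13) = mex{0,2} = 1
The P-positions (g = 0) in 0..13 are 0, 1, 2, 9, 10, 11.

0, 1, 2, 9, 10, 11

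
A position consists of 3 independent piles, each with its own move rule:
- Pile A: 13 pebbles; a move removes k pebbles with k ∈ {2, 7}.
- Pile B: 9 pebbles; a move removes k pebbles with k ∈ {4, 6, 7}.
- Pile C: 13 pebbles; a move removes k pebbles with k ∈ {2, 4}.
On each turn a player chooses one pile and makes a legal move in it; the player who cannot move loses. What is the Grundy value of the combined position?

2

Grundy values for pile A (subtraction set {2, 7}):
g(0) = mex{} = 0
g(1) = mex{} = 0
g(2) = mex{0} = 1
g(3) = mex{0} = 1
g(4) = mex{1} = 0
g(5) = mex{1} = 0
g(6) = mex{0} = 1
g(7) = mex{0} = 1
g(8) = mex{0,1} = 2
g(9) = mex{1} = 0
g(10) = mex{1,2} = 0
g(11) = mex{0} = 1
g(12) = mex{0} = 1
g(13) = mex{1} = 0
So g(13) = 0.
For pile B, compute g(0), g(1), … with moves {4, 6, 7}:
g(0) = mex{} = 0
g(1) = mex{} = 0
g(2) = mex{} = 0
g(3) = mex{} = 0
g(4) = mex{0} = 1
g(5) = mex{0} = 1
g(6) = mex{0} = 1
g(7) = mex{0} = 1
g(8) = mex{0,1} = 2
g(9) = mex{0,1} = 2
So g(9) = 2.
For pile C, compute g(0), g(1), … with moves {2, 4}:
k:     0  1  2  3  4  5  6  7  8  9 10 11 12 13
g(k):  0  0  1  1  2  2  0  0  1  1  2  2  0  0
So g(13) = 0.
By the Sprague-Grundy theorem, the Grundy value of a sum of independent games is the XOR of the component values.
Combined value = 0 XOR 2 XOR 0 = 2.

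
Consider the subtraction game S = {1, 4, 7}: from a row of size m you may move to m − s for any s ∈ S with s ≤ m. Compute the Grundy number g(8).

0

Compute g(0), g(1), … for moves {1, 4, 7}:
k:     0  1  2  3  4  5  6  7  8
g(k):  0  1  0  1  2  0  1  2  0
So g(8) = 0.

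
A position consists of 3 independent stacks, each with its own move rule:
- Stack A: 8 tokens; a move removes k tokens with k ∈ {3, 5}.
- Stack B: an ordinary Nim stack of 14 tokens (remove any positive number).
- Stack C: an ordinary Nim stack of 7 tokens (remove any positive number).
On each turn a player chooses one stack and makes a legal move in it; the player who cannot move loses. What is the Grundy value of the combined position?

9

Grundy values for stack A (subtraction set {3, 5}):
g(0) = mex{} = 0
g(1) = mex{} = 0
g(2) = mex{} = 0
g(3) = mex{0} = 1
g(4) = mex{0} = 1
g(5) = mex{0} = 1
g(6) = mex{0,1} = 2
g(7) = mex{0,1} = 2
g(8) = mex{1} = 0
So g(8) = 0.
Stack B is a plain Nim stack of size 14, so its Grundy value is 14.
Stack C is a plain Nim stack of size 7, so its Grundy value is 7.
The value of a disjunctive sum is the nim-sum of the parts.
Combined value = 0 ⊕ 14 ⊕ 7 = 9.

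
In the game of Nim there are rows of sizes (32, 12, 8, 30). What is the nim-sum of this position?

Compute the nim-sum pairwise:
32 ⊕ 12 = 44
44 ⊕ 8 = 36
36 ⊕ 30 = 58

58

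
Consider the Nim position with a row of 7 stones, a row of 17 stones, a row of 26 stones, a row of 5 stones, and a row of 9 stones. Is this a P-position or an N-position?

P-position

Nim-sum: 7 ^ 17 ^ 26 ^ 5 ^ 9 = 0.
The nim-sum is 0, so this is a P-position: the player to move is in a losing position under optimal play.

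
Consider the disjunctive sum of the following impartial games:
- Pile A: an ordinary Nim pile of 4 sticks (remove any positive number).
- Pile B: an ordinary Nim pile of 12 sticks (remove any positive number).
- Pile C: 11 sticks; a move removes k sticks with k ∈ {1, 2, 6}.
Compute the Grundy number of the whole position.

Pile A is a plain Nim pile of size 4, so its Grundy value is 4.
Pile B is a plain Nim pile of size 12, so its Grundy value is 12.
Build the Grundy sequence for pile C with g(k) = mex{g(k−s) : s ∈ {1, 2, 6}, s ≤ k}:
k:     0  1  2  3  4  5  6  7  8  9 10 11
g(k):  0  1  2  0  1  2  3  0  1  2  0  1
So g(11) = 1.
By the Sprague-Grundy theorem, the Grundy value of a sum of independent games is the XOR of the component values.
Combined value = 4 ⊕ 12 ⊕ 1 = 9.

9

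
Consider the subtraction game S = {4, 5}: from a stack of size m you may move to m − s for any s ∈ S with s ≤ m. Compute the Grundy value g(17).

2

Grundy values for subtraction set {4, 5}:
k:     0  1  2  3  4  5  6  7  8  9 10 11 12 13 14 15 16 17
g(k):  0  0  0  0  1  1  1  1  2  0  0  0  0  1  1  1  1  2
So g(17) = 2.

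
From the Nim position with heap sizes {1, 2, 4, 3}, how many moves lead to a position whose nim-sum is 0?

1

Write each in binary and XOR column by column:
  001  (1)
  010  (2)
  100  (4)
  011  (3)
  ---
  100  (4)
The overall nim-sum is X = 4. A heap of size p has a winning move iff p XOR X < p (reduce it to p XOR X).
  1: 1 XOR 4 = 5 ≥ 1 — no move.
  2: 2 XOR 4 = 6 ≥ 2 — no move.
  4: 4 XOR 4 = 0 < 4 — winning move (to 0).
  3: 3 XOR 4 = 7 ≥ 3 — no move.
That gives 1 winning move.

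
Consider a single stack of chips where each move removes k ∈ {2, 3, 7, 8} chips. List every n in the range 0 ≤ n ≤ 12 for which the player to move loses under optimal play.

0, 1, 5, 6, 10, 11

Grundy values for subtraction set {2, 3, 7, 8}:
k:     0  1  2  3  4  5  6  7  8  9 10 11 12
g(k):  0  0  1  1  2  0  0  1  1  2  0  0  1
The P-positions (g = 0) in 0..12 are 0, 1, 5, 6, 10, 11.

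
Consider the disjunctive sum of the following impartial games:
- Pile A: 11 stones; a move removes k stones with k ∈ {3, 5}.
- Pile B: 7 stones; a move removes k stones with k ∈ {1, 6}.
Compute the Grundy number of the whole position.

1

For pile A, compute g(0), g(1), … with moves {3, 5}:
k:     0  1  2  3  4  5  6  7  8  9 10 11
g(k):  0  0  0  1  1  1  2  2  0  0  0  1
So g(11) = 1.
Grundy values for pile B (subtraction set {1, 6}):
g(0) = mex{} = 0
g(1) = mex{0} = 1
g(2) = mex{1} = 0
g(3) = mex{0} = 1
g(4) = mex{1} = 0
g(5) = mex{0} = 1
g(6) = mex{0,1} = 2
g(7) = mex{1,2} = 0
So g(7) = 0.
The value of a disjunctive sum is the nim-sum of the parts.
Combined value = 1 ⊕ 0 = 1.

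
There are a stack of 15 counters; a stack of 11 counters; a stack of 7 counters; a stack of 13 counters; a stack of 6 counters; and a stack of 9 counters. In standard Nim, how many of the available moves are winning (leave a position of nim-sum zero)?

5

Compute the nim-sum pairwise:
15 XOR 11 = 4
4 XOR 7 = 3
3 XOR 13 = 14
14 XOR 6 = 8
8 XOR 9 = 1
The overall nim-sum is X = 1. A stack of size p has a winning move iff p XOR X < p (reduce it to p XOR X).
  15: 15 XOR 1 = 14 < 15 — winning move (to 14).
  11: 11 XOR 1 = 10 < 11 — winning move (to 10).
  7: 7 XOR 1 = 6 < 7 — winning move (to 6).
  13: 13 XOR 1 = 12 < 13 — winning move (to 12).
  6: 6 XOR 1 = 7 ≥ 6 — no move.
  9: 9 XOR 1 = 8 < 9 — winning move (to 8).
That gives 5 winning moves.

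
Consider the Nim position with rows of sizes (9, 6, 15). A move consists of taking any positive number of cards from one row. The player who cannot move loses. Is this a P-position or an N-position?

P-position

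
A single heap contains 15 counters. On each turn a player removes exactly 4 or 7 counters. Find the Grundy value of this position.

1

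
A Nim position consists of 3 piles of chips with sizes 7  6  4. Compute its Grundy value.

In binary:
  111  (7)
  110  (6)
  100  (4)
  ---
  101  (5)

5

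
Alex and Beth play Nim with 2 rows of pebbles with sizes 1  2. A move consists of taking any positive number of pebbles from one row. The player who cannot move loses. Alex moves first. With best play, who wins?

Alex wins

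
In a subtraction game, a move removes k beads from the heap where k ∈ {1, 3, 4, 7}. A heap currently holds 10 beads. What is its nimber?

0

Build the Grundy sequence with g(k) = mex{g(k−s) : s ∈ {1, 3, 4, 7}, s ≤ k}:
k:     0  1  2  3  4  5  6  7  8  9 10
g(k):  0  1  0  1  2  3  2  3  0  1  0
So g(10) = 0.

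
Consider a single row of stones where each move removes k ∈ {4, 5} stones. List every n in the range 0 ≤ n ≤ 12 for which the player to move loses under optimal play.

0, 1, 2, 3, 9, 10, 11, 12

Compute g(0), g(1), … for moves {4, 5}:
g(0) = mex{} = 0
g(1) = mex{} = 0
g(2) = mex{} = 0
g(3) = mex{} = 0
g(4) = mex{0} = 1
g(5) = mex{0} = 1
g(6) = mex{0} = 1
g(7) = mex{0} = 1
g(8) = mex{0,1} = 2
g(9) = mex{1} = 0
g(10) = mex{1} = 0
g(11) = mex{1} = 0
g(12) = mex{1,2} = 0
The P-positions (g = 0) in 0..12 are 0, 1, 2, 3, 9, 10, 11, 12.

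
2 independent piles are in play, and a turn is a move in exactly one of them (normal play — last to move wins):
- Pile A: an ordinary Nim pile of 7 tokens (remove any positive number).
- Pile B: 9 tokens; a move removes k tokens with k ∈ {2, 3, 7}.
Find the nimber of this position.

Pile A is a plain Nim pile of size 7, so its Grundy value is 7.
Grundy values for pile B (subtraction set {2, 3, 7}):
g(0) = mex{} = 0
g(1) = mex{} = 0
g(2) = mex{0} = 1
g(3) = mex{0} = 1
g(4) = mex{0,1} = 2
g(5) = mex{1} = 0
g(6) = mex{1,2} = 0
g(7) = mex{0,2} = 1
g(8) = mex{0} = 1
g(9) = mex{0,1} = 2
So g(9) = 2.
By the Sprague-Grundy theorem, the Grundy value of a sum of independent games is the XOR of the component values.
Combined value = 7 XOR 2 = 5.

5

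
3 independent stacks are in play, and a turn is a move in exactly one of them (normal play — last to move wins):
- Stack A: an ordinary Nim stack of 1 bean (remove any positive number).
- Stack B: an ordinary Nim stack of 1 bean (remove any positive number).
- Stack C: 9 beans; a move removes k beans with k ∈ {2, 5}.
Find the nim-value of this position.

Stack A is a plain Nim stack of size 1, so its Grundy value is 1.
Stack B is a plain Nim stack of size 1, so its Grundy value is 1.
Grundy values for stack C (subtraction set {2, 5}):
g(0) = mex{} = 0
g(1) = mex{} = 0
g(2) = mex{0} = 1
g(3) = mex{0} = 1
g(4) = mex{1} = 0
g(5) = mex{0,1} = 2
g(6) = mex{0} = 1
g(7) = mex{1,2} = 0
g(8) = mex{1} = 0
g(9) = mex{0} = 1
So g(9) = 1.
The value of a disjunctive sum is the nim-sum of the parts.
Combined value = 1 XOR 1 XOR 1 = 1.

1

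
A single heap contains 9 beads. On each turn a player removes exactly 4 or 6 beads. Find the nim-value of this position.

2

Compute g(0), g(1), … for moves {4, 6}:
k:     0  1  2  3  4  5  6  7  8  9
g(k):  0  0  0  0  1  1  1  1  2  2
So g(9) = 2.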